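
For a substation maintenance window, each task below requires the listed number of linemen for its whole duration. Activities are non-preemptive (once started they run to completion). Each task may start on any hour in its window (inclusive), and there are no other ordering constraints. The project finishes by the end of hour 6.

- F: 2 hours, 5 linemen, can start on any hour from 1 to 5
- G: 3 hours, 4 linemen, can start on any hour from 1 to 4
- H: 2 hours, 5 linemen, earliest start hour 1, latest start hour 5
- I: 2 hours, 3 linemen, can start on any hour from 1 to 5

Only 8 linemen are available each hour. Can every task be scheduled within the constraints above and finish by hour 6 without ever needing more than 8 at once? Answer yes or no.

The minimum achievable peak is 9; 8 < 9, so no feasible schedule stays within the cap.

no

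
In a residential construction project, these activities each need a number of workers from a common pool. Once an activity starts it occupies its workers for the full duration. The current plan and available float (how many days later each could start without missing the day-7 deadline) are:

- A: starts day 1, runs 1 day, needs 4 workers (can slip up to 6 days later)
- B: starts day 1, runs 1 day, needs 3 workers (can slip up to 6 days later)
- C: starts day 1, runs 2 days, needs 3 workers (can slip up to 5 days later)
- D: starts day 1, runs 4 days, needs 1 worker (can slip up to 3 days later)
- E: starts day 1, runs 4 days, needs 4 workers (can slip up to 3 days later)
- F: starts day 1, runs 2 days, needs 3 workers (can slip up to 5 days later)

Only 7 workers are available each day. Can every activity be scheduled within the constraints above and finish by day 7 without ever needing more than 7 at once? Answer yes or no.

Schedule A@1, B@1, C@2, D@2, E@4, F@2: d1:7  d2:7  d3:7  d4:5  d5:5  d6:4  d7:4 — peak 7 ≤ 7.

yes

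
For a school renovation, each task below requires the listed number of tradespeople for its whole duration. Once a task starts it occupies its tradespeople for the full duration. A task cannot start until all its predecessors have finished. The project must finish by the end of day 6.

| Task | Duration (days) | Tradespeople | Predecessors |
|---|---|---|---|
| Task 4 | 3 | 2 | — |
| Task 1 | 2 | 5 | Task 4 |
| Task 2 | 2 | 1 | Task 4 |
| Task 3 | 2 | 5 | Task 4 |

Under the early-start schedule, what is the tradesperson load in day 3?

At early start, day 3 has: Task 4.
Demand: 2 = 2.

2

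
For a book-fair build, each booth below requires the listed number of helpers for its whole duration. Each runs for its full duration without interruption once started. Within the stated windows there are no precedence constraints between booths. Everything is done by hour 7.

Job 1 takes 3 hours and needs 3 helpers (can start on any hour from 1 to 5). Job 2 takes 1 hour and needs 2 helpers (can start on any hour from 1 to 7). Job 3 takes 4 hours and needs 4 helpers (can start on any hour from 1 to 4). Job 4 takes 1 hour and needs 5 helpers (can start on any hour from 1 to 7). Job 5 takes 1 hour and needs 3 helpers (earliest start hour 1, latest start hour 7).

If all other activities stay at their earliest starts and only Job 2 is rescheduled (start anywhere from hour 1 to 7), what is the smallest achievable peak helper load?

Job 2@1: h1:17  h2:7  h3:7  h4:4  h5:0  h6:0  h7:0 → peak 17
Job 2@2: h1:15  h2:9  h3:7  h4:4  h5:0  h6:0  h7:0 → peak 15
Job 2@3: h1:15  h2:7  h3:9  h4:4  h5:0  h6:0  h7:0 → peak 15
Job 2@4: h1:15  h2:7  h3:7  h4:6  h5:0  h6:0  h7:0 → peak 15
Job 2@5: h1:15  h2:7  h3:7  h4:4  h5:2  h6:0  h7:0 → peak 15
Job 2@6: h1:15  h2:7  h3:7  h4:4  h5:0  h6:2  h7:0 → peak 15
Job 2@7: h1:15  h2:7  h3:7  h4:4  h5:0  h6:0  h7:2 → peak 15
Best is Job 2@2, peak 15.

15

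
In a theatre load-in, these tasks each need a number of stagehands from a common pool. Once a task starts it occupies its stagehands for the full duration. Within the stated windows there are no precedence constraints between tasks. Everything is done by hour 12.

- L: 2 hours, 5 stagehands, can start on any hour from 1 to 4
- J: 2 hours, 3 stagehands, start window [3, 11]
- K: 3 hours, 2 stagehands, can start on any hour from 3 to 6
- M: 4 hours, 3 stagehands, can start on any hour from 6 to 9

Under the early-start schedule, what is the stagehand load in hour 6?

At early start, hour 6 has: M.
Demand: 3 = 3.

3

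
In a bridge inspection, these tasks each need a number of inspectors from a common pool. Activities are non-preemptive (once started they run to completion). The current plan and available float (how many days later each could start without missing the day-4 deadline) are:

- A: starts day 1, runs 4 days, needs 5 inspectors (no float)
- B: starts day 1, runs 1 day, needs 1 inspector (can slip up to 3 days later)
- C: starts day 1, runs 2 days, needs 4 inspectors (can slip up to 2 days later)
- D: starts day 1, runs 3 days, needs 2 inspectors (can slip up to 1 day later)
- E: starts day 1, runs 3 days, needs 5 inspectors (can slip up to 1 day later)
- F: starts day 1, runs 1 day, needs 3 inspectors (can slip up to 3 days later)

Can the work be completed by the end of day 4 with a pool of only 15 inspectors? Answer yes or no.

no

The minimum achievable peak is 16; 15 < 16, so no feasible schedule stays within the cap.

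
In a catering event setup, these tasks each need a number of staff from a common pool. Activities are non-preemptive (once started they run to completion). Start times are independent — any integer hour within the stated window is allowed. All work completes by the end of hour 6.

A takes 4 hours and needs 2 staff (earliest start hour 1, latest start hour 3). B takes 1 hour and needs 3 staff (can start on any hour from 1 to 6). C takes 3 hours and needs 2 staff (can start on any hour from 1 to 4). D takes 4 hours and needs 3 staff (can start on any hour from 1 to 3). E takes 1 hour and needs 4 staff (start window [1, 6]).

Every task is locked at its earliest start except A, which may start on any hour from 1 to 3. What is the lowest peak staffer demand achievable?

A@1: h1:14  h2:7  h3:7  h4:5  h5:0  h6:0 → peak 14
A@2: h1:12  h2:7  h3:7  h4:5  h5:2  h6:0 → peak 12
A@3: h1:12  h2:5  h3:7  h4:5  h5:2  h6:2 → peak 12
Best is A@2, peak 12.

12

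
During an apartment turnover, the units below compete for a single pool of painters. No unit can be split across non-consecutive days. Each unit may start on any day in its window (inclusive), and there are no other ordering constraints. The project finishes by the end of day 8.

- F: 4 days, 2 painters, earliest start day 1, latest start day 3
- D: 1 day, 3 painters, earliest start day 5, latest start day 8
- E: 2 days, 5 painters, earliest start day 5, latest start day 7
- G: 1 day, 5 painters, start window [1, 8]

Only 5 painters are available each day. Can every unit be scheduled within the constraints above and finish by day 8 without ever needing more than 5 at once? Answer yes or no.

Schedule F@1, D@5, E@6, G@8: d1:2  d2:2  d3:2  d4:2  d5:3  d6:5  d7:5  d8:5 — peak 5 ≤ 5.

yes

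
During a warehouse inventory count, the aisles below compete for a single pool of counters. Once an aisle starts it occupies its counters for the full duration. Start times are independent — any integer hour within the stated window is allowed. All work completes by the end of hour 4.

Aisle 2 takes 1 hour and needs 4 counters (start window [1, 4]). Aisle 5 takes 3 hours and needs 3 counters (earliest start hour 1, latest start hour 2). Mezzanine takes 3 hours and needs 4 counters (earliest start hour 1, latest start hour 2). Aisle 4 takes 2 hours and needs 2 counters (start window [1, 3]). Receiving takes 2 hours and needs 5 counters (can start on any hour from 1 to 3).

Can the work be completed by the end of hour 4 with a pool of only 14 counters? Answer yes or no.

yes

Schedule Aisle 2@1, Aisle 5@1, Mezzanine@2, Aisle 4@1, Receiving@3: h1:9  h2:9  h3:12  h4:9 — peak 12 ≤ 14.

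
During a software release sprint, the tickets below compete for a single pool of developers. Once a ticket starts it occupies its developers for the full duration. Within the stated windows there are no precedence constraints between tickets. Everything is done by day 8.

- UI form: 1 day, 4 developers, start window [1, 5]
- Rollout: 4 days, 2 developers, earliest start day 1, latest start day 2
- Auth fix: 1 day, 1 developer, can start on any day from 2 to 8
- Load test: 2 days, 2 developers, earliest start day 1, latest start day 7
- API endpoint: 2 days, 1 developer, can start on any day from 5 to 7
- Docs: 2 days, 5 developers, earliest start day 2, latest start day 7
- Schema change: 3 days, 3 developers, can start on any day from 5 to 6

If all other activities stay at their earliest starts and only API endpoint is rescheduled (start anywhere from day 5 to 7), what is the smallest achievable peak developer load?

API endpoint@5: d1:8  d2:10  d3:7  d4:2  d5:4  d6:4  d7:3  d8:0 → peak 10
API endpoint@6: d1:8  d2:10  d3:7  d4:2  d5:3  d6:4  d7:4  d8:0 → peak 10
API endpoint@7: d1:8  d2:10  d3:7  d4:2  d5:3  d6:3  d7:4  d8:1 → peak 10
Best is API endpoint@5, peak 10.

10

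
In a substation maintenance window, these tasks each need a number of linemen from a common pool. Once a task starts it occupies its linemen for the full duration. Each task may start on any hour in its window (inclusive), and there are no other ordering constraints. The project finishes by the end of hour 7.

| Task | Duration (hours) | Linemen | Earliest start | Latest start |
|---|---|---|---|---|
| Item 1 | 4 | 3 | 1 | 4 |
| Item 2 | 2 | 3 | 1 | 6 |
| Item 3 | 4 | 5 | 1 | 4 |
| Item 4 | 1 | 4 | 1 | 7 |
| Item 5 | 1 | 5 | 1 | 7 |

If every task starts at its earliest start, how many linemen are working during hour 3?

8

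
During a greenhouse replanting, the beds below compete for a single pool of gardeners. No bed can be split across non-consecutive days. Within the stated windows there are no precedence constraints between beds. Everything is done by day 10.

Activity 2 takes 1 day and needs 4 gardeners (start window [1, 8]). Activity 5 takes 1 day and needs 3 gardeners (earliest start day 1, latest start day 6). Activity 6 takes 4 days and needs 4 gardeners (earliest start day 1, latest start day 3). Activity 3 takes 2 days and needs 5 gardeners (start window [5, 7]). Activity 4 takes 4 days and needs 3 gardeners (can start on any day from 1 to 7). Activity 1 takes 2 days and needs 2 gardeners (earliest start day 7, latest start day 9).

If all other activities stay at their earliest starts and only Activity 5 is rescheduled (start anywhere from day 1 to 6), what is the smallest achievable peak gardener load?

11

Activity 5@1: d1:14  d2:7  d3:7  d4:7  d5:5  d6:5  d7:2  d8:2  d9:0  d10:0 → peak 14
Activity 5@2: d1:11  d2:10  d3:7  d4:7  d5:5  d6:5  d7:2  d8:2  d9:0  d10:0 → peak 11
Activity 5@3: d1:11  d2:7  d3:10  d4:7  d5:5  d6:5  d7:2  d8:2  d9:0  d10:0 → peak 11
Activity 5@4: d1:11  d2:7  d3:7  d4:10  d5:5  d6:5  d7:2  d8:2  d9:0  d10:0 → peak 11
Activity 5@5: d1:11  d2:7  d3:7  d4:7  d5:8  d6:5  d7:2  d8:2  d9:0  d10:0 → peak 11
Activity 5@6: d1:11  d2:7  d3:7  d4:7  d5:5  d6:8  d7:2  d8:2  d9:0  d10:0 → peak 11
Best is Activity 5@2, peak 11.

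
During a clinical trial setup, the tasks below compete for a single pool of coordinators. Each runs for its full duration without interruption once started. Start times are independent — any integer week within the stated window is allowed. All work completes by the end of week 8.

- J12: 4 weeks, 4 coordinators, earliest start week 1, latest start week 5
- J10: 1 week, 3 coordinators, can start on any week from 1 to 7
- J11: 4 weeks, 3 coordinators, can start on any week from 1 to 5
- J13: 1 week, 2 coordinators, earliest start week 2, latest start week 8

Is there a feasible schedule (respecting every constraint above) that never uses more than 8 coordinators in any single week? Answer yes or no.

yes

Schedule J12@1, J10@5, J11@5, J13@2: w1:4  w2:6  w3:4  w4:4  w5:6  w6:3  w7:3  w8:3 — peak 6 ≤ 8.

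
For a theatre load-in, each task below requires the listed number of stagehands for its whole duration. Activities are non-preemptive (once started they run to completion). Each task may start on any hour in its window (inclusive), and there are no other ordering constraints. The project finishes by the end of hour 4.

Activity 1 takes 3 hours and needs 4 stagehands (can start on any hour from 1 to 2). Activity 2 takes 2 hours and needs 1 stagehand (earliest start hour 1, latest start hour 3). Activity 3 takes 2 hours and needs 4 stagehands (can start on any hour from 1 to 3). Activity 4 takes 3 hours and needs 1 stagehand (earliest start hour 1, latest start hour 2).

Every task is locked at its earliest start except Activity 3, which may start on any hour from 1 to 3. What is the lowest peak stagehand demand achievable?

9

Activity 3@1: h1:10  h2:10  h3:5  h4:0 → peak 10
Activity 3@2: h1:6  h2:10  h3:9  h4:0 → peak 10
Activity 3@3: h1:6  h2:6  h3:9  h4:4 → peak 9
Best is Activity 3@3, peak 9.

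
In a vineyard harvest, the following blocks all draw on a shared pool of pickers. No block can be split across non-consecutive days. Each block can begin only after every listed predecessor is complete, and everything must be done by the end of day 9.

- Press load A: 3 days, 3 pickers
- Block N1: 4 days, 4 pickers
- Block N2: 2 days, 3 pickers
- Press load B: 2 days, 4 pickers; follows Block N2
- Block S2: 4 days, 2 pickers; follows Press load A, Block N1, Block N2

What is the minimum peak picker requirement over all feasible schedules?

7

Early-start (Press load A@1, Block N1@1, Block N2@1, Press load B@3, Block S2@5) gives peak 11: d1:10  d2:10  d3:11  d4:8  d5:2  d6:2  d7:2  d8:2  d9:0.
Shift Block N2→4, Press load B→6, Block S2→6.
Schedule Press load A@1, Block N1@1, Block N2@4, Press load B@6, Block S2@6: d1:7  d2:7  d3:7  d4:7  d5:3  d6:6  d7:6  d8:2  d9:2 — peak 7.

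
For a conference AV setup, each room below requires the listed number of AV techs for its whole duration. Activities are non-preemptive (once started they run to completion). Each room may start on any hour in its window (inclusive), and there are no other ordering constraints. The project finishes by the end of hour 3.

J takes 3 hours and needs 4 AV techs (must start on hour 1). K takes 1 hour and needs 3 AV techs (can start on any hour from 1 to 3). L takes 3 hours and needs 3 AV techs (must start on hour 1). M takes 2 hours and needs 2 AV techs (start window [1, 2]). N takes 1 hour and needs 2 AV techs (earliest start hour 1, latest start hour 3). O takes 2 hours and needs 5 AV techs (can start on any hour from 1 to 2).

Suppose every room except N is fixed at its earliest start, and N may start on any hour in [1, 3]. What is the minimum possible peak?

N@1: h1:19  h2:14  h3:7 → peak 19
N@2: h1:17  h2:16  h3:7 → peak 17
N@3: h1:17  h2:14  h3:9 → peak 17
Best is N@2, peak 17.

17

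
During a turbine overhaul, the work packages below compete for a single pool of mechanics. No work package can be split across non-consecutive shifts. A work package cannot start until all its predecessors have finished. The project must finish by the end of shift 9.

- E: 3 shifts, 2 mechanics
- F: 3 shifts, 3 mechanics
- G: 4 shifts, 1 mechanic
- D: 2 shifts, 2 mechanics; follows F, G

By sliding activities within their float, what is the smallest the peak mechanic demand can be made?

3

Early-start (E@1, F@1, G@1, D@5) gives peak 6: s1:6  s2:6  s3:6  s4:1  s5:2  s6:2  s7:0  s8:0  s9:0.
Shift F→5, D→8.
Schedule E@1, F@5, G@1, D@8: s1:3  s2:3  s3:3  s4:1  s5:3  s6:3  s7:3  s8:2  s9:2 — peak 3.
Total mechanic-shifts = 23 over 9 shifts ⇒ peak ≥ ⌈23/9⌉ = 3, so 3 is optimal.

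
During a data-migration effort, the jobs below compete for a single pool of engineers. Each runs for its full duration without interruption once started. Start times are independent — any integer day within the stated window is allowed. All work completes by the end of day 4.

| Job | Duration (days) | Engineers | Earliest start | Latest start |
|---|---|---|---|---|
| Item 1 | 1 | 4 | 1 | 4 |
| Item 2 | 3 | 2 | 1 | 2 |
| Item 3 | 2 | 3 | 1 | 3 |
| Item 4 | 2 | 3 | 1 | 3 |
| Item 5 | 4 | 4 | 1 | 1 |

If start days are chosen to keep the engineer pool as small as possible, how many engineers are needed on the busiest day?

11

Early-start (Item 1@1, Item 2@1, Item 3@1, Item 4@1, Item 5@1) gives peak 16: d1:16  d2:12  d3:6  d4:4.
Shift Item 2→2, Item 4→3.
Schedule Item 1@1, Item 2@2, Item 3@1, Item 4@3, Item 5@1: d1:11  d2:9  d3:9  d4:9 — peak 11.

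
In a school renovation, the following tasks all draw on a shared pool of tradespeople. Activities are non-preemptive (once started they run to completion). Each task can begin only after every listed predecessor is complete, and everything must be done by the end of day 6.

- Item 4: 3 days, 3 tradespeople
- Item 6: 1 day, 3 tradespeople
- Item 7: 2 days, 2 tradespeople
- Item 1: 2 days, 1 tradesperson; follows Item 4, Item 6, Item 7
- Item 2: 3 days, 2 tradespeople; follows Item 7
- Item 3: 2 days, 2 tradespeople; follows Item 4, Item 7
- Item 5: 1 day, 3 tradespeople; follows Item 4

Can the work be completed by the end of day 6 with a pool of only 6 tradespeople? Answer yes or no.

Schedule Item 4@1, Item 6@1, Item 7@2, Item 1@4, Item 2@4, Item 3@4, Item 5@6: d1:6  d2:5  d3:5  d4:5  d5:5  d6:5 — peak 6 ≤ 6.

yes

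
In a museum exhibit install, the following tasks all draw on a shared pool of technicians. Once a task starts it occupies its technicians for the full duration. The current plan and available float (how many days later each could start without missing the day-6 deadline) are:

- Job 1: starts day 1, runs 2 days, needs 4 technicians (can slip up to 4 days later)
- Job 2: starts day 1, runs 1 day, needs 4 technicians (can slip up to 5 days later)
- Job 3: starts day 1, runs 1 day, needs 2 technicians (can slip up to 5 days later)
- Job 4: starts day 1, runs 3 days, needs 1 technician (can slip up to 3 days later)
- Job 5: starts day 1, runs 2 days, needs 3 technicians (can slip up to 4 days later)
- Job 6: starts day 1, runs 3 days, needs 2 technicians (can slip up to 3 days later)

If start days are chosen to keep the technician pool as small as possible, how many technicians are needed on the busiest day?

5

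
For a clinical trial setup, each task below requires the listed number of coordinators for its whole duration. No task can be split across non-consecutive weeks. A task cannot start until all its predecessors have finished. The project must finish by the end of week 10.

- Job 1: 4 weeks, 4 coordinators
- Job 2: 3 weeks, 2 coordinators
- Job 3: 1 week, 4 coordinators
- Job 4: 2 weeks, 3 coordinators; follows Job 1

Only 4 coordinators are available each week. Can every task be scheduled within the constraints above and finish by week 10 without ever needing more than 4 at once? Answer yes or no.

Schedule Job 1@1, Job 2@5, Job 3@8, Job 4@9: w1:4  w2:4  w3:4  w4:4  w5:2  w6:2  w7:2  w8:4  w9:3  w10:3 — peak 4 ≤ 4.

yes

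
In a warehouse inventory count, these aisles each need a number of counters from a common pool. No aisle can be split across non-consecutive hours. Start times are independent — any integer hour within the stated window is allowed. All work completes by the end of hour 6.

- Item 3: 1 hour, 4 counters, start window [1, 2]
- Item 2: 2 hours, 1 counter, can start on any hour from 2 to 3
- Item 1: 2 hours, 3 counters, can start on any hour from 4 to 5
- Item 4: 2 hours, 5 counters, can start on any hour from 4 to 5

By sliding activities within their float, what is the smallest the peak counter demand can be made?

Schedule Item 3@1, Item 2@2, Item 1@4, Item 4@4: h1:4  h2:1  h3:1  h4:8  h5:8  h6:0 — peak 8.
No arrangement of the 16 feasible schedules does better.

8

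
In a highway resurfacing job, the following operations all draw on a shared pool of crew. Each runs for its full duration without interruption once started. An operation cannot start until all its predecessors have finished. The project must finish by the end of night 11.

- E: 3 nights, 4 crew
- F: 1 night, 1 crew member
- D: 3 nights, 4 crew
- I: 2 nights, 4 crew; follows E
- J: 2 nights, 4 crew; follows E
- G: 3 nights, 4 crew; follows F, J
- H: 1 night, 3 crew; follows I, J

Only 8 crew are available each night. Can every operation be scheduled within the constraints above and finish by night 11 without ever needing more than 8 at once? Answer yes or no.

yes

Schedule E@1, F@1, D@2, I@4, J@5, G@7, H@7: n1:5  n2:8  n3:8  n4:8  n5:8  n6:4  n7:7  n8:4  n9:4  n10:0  n11:0 — peak 8 ≤ 8.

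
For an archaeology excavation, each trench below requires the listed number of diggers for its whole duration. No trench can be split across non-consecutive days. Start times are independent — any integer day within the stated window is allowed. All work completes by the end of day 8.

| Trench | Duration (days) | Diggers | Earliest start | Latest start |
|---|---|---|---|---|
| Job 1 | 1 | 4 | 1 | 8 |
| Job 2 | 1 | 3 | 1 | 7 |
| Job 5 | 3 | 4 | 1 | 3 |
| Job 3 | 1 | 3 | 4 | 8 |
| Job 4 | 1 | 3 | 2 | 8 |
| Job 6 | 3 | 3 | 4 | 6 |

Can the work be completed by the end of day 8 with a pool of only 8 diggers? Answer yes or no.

Schedule Job 1@1, Job 2@2, Job 5@3, Job 3@6, Job 4@2, Job 6@6: d1:4  d2:6  d3:4  d4:4  d5:4  d6:6  d7:3  d8:3 — peak 6 ≤ 8.

yes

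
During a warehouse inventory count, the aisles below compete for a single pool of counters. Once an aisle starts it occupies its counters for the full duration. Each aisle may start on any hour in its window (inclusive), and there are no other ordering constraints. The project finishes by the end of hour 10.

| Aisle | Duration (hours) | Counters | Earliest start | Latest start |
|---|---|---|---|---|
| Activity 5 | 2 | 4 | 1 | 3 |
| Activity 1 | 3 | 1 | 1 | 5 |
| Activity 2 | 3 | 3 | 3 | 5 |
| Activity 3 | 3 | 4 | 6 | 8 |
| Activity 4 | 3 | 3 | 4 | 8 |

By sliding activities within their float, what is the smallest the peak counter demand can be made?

6

Early-start (Activity 5@1, Activity 1@1, Activity 2@3, Activity 3@6, Activity 4@4) gives peak 7: h1:5  h2:5  h3:4  h4:6  h5:6  h6:7  h7:4  h8:4  h9:0  h10:0.
Shift Activity 3→7.
Schedule Activity 5@1, Activity 1@1, Activity 2@3, Activity 3@7, Activity 4@4: h1:5  h2:5  h3:4  h4:6  h5:6  h6:3  h7:4  h8:4  h9:4  h10:0 — peak 6.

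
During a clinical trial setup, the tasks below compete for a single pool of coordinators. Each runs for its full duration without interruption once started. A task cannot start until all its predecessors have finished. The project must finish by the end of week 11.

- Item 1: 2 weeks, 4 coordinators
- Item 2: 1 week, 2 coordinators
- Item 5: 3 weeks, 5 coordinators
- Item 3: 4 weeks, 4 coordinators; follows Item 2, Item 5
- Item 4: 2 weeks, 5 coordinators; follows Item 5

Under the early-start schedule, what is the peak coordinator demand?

11

Early-start schedule: Item 1@1, Item 2@1, Item 5@1, Item 3@4, Item 4@4.
Load per week: week 1: 11, week 2: 9, week 3: 5, week 4: 9, week 5: 9, week 6: 4, week 7: 4, week 8: 0, week 9: 0, week 10: 0, week 11: 0.
Peak is 11.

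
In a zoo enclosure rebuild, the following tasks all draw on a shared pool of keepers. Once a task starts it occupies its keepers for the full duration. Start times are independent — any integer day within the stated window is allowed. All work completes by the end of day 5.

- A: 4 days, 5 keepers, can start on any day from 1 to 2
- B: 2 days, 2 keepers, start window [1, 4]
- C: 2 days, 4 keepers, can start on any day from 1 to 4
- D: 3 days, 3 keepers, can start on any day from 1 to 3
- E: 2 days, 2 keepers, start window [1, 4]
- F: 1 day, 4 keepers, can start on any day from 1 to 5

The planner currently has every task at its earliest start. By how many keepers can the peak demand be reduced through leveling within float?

Early-start peak: d1:20  d2:16  d3:8  d4:5  d5:0 ⇒ 20.
Leveled (A@1, B@1, C@1, D@3, E@3, F@5): d1:11  d2:11  d3:10  d4:10  d5:7 ⇒ 11.
Reduction 20 − 11 = 9.

9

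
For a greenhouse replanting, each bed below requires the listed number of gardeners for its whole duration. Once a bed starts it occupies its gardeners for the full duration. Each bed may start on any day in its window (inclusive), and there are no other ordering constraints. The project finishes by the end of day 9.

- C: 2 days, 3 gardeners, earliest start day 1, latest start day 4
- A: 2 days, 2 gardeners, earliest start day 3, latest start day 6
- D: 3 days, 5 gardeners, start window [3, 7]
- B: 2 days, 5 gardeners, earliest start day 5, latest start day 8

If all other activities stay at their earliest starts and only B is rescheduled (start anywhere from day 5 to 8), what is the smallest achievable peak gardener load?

7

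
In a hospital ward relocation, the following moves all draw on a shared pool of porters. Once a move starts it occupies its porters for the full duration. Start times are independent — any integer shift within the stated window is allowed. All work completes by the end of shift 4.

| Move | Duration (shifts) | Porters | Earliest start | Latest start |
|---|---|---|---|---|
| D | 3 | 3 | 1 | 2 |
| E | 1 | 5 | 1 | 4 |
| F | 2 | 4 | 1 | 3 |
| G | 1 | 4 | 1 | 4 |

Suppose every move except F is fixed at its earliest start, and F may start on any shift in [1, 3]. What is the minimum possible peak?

12

F@1: s1:16  s2:7  s3:3  s4:0 → peak 16
F@2: s1:12  s2:7  s3:7  s4:0 → peak 12
F@3: s1:12  s2:3  s3:7  s4:4 → peak 12
Best is F@2, peak 12.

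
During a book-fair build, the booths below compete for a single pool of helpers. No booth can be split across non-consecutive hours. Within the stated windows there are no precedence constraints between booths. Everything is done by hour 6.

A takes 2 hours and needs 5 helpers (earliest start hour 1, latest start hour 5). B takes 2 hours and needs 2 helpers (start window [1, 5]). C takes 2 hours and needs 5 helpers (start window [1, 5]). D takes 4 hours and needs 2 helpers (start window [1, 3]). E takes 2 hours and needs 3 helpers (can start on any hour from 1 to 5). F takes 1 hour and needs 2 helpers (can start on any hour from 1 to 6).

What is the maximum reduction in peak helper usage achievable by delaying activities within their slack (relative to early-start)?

12

Early-start peak: h1:19  h2:17  h3:2  h4:2  h5:0  h6:0 ⇒ 19.
Leveled (A@1, B@1, C@3, D@3, E@5, F@5): h1:7  h2:7  h3:7  h4:7  h5:7  h6:5 ⇒ 7.
Reduction 19 − 7 = 12.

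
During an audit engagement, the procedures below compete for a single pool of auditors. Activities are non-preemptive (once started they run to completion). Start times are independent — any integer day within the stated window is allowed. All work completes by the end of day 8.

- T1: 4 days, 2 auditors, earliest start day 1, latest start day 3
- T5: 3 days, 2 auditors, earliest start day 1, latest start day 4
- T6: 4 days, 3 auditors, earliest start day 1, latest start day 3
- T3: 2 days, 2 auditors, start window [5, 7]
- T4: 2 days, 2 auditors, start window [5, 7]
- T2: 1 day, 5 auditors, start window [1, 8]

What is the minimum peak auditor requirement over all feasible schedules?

7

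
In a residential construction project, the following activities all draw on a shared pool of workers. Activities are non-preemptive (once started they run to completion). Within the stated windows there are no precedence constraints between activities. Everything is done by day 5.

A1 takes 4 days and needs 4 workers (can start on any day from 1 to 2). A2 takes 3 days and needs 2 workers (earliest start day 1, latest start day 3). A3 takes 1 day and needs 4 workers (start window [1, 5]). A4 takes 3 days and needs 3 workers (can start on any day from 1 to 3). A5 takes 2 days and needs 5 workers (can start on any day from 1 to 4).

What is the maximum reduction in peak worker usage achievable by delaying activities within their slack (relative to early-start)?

9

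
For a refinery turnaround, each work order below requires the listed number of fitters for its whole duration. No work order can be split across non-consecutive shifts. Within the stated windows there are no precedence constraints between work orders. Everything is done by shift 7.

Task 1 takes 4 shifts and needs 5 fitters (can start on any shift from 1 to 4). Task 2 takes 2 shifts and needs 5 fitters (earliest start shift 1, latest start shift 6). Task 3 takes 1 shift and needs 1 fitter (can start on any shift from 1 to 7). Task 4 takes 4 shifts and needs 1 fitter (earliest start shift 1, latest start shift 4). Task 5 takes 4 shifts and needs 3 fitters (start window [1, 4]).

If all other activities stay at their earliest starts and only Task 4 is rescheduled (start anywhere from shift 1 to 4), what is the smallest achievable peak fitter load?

Task 4@1: s1:15  s2:14  s3:9  s4:9  s5:0  s6:0  s7:0 → peak 15
Task 4@2: s1:14  s2:14  s3:9  s4:9  s5:1  s6:0  s7:0 → peak 14
Task 4@3: s1:14  s2:13  s3:9  s4:9  s5:1  s6:1  s7:0 → peak 14
Task 4@4: s1:14  s2:13  s3:8  s4:9  s5:1  s6:1  s7:1 → peak 14
Best is Task 4@2, peak 14.

14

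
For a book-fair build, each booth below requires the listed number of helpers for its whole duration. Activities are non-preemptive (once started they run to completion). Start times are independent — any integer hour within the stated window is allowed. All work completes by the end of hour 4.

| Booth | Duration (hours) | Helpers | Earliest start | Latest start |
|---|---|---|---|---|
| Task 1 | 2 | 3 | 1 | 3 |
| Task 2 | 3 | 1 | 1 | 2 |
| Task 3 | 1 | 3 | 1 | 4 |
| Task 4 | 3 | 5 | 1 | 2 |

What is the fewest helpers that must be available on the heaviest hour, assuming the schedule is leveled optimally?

Early-start (Task 1@1, Task 2@1, Task 3@1, Task 4@1) gives peak 12: h1:12  h2:9  h3:6  h4:0.
Shift Task 4→2.
Schedule Task 1@1, Task 2@1, Task 3@1, Task 4@2: h1:7  h2:9  h3:6  h4:5 — peak 9.

9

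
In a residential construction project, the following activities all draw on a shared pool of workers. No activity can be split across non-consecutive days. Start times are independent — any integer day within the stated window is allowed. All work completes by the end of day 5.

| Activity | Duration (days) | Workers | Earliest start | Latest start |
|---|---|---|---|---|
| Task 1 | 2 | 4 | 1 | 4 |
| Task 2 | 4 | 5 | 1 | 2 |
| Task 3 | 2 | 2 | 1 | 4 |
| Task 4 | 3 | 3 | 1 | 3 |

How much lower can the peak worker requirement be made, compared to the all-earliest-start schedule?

4

Early-start peak: d1:14  d2:14  d3:8  d4:5  d5:0 ⇒ 14.
Leveled (Task 1@1, Task 2@1, Task 3@3, Task 4@3): d1:9  d2:9  d3:10  d4:10  d5:3 ⇒ 10.
Reduction 14 − 10 = 4.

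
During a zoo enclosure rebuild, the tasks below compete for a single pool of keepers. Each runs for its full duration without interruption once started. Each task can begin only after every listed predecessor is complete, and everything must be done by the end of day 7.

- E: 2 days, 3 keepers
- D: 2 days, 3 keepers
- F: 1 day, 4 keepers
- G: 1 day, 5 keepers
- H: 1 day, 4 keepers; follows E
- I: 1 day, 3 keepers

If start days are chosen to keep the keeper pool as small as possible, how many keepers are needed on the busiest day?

6

Early-start (E@1, D@1, F@1, G@1, H@3, I@1) gives peak 18: d1:18  d2:6  d3:4  d4:0  d5:0  d6:0  d7:0.
Shift F→3, G→4, H→5, I→6.
Schedule E@1, D@1, F@3, G@4, H@5, I@6: d1:6  d2:6  d3:4  d4:5  d5:4  d6:3  d7:0 — peak 6.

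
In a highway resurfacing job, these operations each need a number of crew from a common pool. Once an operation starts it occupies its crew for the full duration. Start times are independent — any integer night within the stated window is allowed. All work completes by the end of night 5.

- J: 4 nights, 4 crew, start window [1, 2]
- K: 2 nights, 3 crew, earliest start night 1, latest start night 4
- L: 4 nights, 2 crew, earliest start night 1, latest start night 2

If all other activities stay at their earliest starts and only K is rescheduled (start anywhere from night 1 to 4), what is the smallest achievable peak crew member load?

9

K@1: n1:9  n2:9  n3:6  n4:6  n5:0 → peak 9
K@2: n1:6  n2:9  n3:9  n4:6  n5:0 → peak 9
K@3: n1:6  n2:6  n3:9  n4:9  n5:0 → peak 9
K@4: n1:6  n2:6  n3:6  n4:9  n5:3 → peak 9
Best is K@1, peak 9.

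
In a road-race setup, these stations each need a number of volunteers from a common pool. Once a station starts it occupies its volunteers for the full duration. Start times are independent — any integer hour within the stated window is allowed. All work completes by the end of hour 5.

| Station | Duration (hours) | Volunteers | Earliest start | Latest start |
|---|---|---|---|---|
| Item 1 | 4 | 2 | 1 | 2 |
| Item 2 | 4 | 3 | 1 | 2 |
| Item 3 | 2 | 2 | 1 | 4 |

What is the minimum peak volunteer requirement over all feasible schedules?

Schedule Item 1@1, Item 2@1, Item 3@1: h1:7  h2:7  h3:5  h4:5  h5:0 — peak 7.
No arrangement of the 16 feasible schedules does better.

7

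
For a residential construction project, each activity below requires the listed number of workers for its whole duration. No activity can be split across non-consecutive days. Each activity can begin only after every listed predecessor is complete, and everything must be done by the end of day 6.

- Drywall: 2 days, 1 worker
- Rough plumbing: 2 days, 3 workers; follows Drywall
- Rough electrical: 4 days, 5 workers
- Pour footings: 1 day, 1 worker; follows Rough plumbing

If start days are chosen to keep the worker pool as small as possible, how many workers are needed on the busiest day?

Schedule Drywall@1, Rough plumbing@3, Rough electrical@1, Pour footings@5: d1:6  d2:6  d3:8  d4:8  d5:1  d6:0 — peak 8.
No arrangement of the 12 feasible schedules does better.

8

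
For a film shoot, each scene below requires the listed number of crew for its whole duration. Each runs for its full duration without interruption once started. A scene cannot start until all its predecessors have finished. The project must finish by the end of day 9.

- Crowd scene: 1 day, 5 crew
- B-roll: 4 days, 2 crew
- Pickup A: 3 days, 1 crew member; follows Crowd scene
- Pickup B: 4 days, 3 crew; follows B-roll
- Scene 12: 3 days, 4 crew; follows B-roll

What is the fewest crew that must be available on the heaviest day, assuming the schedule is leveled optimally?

Schedule Crowd scene@1, B-roll@1, Pickup A@2, Pickup B@5, Scene 12@5: d1:7  d2:3  d3:3  d4:3  d5:7  d6:7  d7:7  d8:3  d9:0 — peak 7.

7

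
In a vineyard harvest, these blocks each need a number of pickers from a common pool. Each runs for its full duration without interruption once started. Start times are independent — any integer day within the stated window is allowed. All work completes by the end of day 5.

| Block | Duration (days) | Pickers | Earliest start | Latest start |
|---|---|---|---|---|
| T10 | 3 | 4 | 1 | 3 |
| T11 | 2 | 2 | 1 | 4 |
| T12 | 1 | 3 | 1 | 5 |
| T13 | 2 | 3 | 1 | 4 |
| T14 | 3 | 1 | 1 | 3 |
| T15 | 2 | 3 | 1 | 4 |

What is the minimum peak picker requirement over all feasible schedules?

Early-start (T10@1, T11@1, T12@1, T13@1, T14@1, T15@1) gives peak 16: d1:16  d2:13  d3:5  d4:0  d5:0.
Shift T11→2, T13→4, T14→2, T15→4.
Schedule T10@1, T11@2, T12@1, T13@4, T14@2, T15@4: d1:7  d2:7  d3:7  d4:7  d5:6 — peak 7.
Total picker-days = 34 over 5 days ⇒ peak ≥ ⌈34/5⌉ = 7, so 7 is optimal.

7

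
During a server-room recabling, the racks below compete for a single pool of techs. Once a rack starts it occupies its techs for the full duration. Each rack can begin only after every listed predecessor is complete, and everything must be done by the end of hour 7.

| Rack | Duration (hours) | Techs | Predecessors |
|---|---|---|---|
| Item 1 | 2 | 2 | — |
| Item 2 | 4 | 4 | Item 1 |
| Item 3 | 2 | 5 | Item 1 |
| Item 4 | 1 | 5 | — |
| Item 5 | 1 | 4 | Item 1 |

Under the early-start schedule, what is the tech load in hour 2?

2

At early start, hour 2 has: Item 1.
Demand: 2 = 2.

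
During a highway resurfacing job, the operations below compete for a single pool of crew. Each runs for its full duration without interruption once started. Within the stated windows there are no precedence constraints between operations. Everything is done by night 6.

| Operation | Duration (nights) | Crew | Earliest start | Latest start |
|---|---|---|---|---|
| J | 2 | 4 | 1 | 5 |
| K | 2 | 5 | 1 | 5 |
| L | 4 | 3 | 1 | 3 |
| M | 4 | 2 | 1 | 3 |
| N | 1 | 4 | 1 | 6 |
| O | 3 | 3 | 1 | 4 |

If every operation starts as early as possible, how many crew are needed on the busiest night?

21

Early-start schedule: J@1, K@1, L@1, M@1, N@1, O@1.
Load per night: night 1: 21, night 2: 17, night 3: 8, night 4: 5, night 5: 0, night 6: 0.
Peak is 21.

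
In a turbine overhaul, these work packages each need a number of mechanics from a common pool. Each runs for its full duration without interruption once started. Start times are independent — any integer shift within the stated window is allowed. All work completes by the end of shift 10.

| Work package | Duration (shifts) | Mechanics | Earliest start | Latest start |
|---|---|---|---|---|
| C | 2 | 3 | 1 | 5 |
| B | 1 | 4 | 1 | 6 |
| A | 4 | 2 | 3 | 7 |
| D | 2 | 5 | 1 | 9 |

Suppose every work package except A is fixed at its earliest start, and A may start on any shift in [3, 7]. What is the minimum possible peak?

A@3: s1:12  s2:8  s3:2  s4:2  s5:2  s6:2  s7:0  s8:0  s9:0  s10:0 → peak 12
A@4: s1:12  s2:8  s3:0  s4:2  s5:2  s6:2  s7:2  s8:0  s9:0  s10:0 → peak 12
A@5: s1:12  s2:8  s3:0  s4:0  s5:2  s6:2  s7:2  s8:2  s9:0  s10:0 → peak 12
A@6: s1:12  s2:8  s3:0  s4:0  s5:0  s6:2  s7:2  s8:2  s9:2  s10:0 → peak 12
A@7: s1:12  s2:8  s3:0  s4:0  s5:0  s6:0  s7:2  s8:2  s9:2  s10:2 → peak 12
Best is A@3, peak 12.

12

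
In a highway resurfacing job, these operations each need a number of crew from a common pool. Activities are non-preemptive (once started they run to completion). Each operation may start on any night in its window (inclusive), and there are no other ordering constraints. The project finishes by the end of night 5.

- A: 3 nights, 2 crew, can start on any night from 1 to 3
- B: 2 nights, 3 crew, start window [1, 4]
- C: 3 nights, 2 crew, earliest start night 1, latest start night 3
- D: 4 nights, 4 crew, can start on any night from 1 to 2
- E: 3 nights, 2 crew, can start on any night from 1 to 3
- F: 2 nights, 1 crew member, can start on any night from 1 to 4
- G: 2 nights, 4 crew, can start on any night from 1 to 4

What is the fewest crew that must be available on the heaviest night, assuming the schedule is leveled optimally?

Early-start (A@1, B@1, C@1, D@1, E@1, F@1, G@1) gives peak 18: n1:18  n2:18  n3:10  n4:4  n5:0.
Shift E→3, F→3, G→4.
Schedule A@1, B@1, C@1, D@1, E@3, F@3, G@4: n1:11  n2:11  n3:11  n4:11  n5:6 — peak 11.

11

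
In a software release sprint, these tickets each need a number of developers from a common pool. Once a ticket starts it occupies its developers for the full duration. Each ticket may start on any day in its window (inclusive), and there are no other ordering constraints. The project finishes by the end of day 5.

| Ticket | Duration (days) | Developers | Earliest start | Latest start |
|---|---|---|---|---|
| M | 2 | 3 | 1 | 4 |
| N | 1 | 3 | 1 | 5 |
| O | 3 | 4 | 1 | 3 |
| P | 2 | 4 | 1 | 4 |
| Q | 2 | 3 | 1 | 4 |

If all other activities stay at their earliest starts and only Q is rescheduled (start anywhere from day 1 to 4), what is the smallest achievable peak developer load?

Q@1: d1:17  d2:14  d3:4  d4:0  d5:0 → peak 17
Q@2: d1:14  d2:14  d3:7  d4:0  d5:0 → peak 14
Q@3: d1:14  d2:11  d3:7  d4:3  d5:0 → peak 14
Q@4: d1:14  d2:11  d3:4  d4:3  d5:3 → peak 14
Best is Q@2, peak 14.

14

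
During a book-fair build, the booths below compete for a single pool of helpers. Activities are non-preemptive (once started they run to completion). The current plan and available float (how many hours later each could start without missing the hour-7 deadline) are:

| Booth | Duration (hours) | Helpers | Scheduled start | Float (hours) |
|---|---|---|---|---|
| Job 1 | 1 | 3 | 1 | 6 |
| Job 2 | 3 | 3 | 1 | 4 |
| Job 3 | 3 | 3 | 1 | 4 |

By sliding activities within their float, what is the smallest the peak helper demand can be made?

3

Early-start (Job 1@1, Job 2@1, Job 3@1) gives peak 9: h1:9  h2:6  h3:6  h4:0  h5:0  h6:0  h7:0.
Shift Job 2→2, Job 3→5.
Schedule Job 1@1, Job 2@2, Job 3@5: h1:3  h2:3  h3:3  h4:3  h5:3  h6:3  h7:3 — peak 3.
Total helper-hours = 21 over 7 hours ⇒ peak ≥ ⌈21/7⌉ = 3, so 3 is optimal.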